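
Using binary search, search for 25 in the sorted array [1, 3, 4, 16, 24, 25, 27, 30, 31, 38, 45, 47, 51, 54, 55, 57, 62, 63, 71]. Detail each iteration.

Binary search for 25 in [1, 3, 4, 16, 24, 25, 27, 30, 31, 38, 45, 47, 51, 54, 55, 57, 62, 63, 71]:

lo=0, hi=18, mid=9, arr[mid]=38 -> 38 > 25, search left half
lo=0, hi=8, mid=4, arr[mid]=24 -> 24 < 25, search right half
lo=5, hi=8, mid=6, arr[mid]=27 -> 27 > 25, search left half
lo=5, hi=5, mid=5, arr[mid]=25 -> Found target at index 5!

Binary search finds 25 at index 5 after 4 comparisons. The search repeatedly halves the search space by comparing with the middle element.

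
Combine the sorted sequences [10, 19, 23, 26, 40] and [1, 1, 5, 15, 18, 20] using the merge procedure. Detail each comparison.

Merging process:

Compare 10 vs 1: take 1 from right. Merged: [1]
Compare 10 vs 1: take 1 from right. Merged: [1, 1]
Compare 10 vs 5: take 5 from right. Merged: [1, 1, 5]
Compare 10 vs 15: take 10 from left. Merged: [1, 1, 5, 10]
Compare 19 vs 15: take 15 from right. Merged: [1, 1, 5, 10, 15]
Compare 19 vs 18: take 18 from right. Merged: [1, 1, 5, 10, 15, 18]
Compare 19 vs 20: take 19 from left. Merged: [1, 1, 5, 10, 15, 18, 19]
Compare 23 vs 20: take 20 from right. Merged: [1, 1, 5, 10, 15, 18, 19, 20]
Append remaining from left: [23, 26, 40]. Merged: [1, 1, 5, 10, 15, 18, 19, 20, 23, 26, 40]

Final merged array: [1, 1, 5, 10, 15, 18, 19, 20, 23, 26, 40]
Total comparisons: 8

The merged array is [1, 1, 5, 10, 15, 18, 19, 20, 23, 26, 40], requiring 8 comparisons. The merge step runs in O(n) time where n is the total number of elements.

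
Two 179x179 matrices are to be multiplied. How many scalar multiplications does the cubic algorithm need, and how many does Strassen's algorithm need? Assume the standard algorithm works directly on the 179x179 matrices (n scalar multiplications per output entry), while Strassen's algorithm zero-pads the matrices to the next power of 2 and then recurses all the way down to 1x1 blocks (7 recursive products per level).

Matrix multiplication for 179x179 matrices:

Strassen's algorithm requires power-of-2 dimensions. Pad 179x179 to 256x256 (next power of 2).

Standard algorithm: 179^3 = 5735339 multiplications
Strassen's algorithm: 7^(log2(256)) = 7^8 = 5764801 multiplications
Difference: 5735339 - 5764801 = -29462 (Strassen uses MORE here due to padding overhead — for small or just-over-power-of-2 n, padding can outweigh the per-level savings)

Standard: 5735339 multiplications (179^3). Strassen: 5764801 multiplications (7^8, after padding to 256x256). Strassen reduces 8 recursive multiplications to 7 at each level.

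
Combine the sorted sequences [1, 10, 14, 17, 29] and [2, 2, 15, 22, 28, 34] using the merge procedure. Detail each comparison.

Merging process:

Compare 1 vs 2: take 1 from left. Merged: [1]
Compare 10 vs 2: take 2 from right. Merged: [1, 2]
Compare 10 vs 2: take 2 from right. Merged: [1, 2, 2]
Compare 10 vs 15: take 10 from left. Merged: [1, 2, 2, 10]
Compare 14 vs 15: take 14 from left. Merged: [1, 2, 2, 10, 14]
Compare 17 vs 15: take 15 from right. Merged: [1, 2, 2, 10, 14, 15]
Compare 17 vs 22: take 17 from left. Merged: [1, 2, 2, 10, 14, 15, 17]
Compare 29 vs 22: take 22 from right. Merged: [1, 2, 2, 10, 14, 15, 17, 22]
Compare 29 vs 28: take 28 from right. Merged: [1, 2, 2, 10, 14, 15, 17, 22, 28]
Compare 29 vs 34: take 29 from left. Merged: [1, 2, 2, 10, 14, 15, 17, 22, 28, 29]
Append remaining from right: [34]. Merged: [1, 2, 2, 10, 14, 15, 17, 22, 28, 29, 34]

Final merged array: [1, 2, 2, 10, 14, 15, 17, 22, 28, 29, 34]
Total comparisons: 10

The merged array is [1, 2, 2, 10, 14, 15, 17, 22, 28, 29, 34], requiring 10 comparisons. The merge step runs in O(n) time where n is the total number of elements.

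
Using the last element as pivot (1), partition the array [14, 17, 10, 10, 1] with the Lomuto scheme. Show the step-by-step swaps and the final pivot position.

Lomuto partition with pivot = 1:

Initial array: [14, 17, 10, 10, 1]

arr[0]=14 > 1: no swap
arr[1]=17 > 1: no swap
arr[2]=10 > 1: no swap
arr[3]=10 > 1: no swap

Place pivot at position 0: [1, 17, 10, 10, 14]
Pivot position: 0

After partitioning with pivot 1, the array becomes [1, 17, 10, 10, 14]. The pivot is placed at index 0. All elements to the left of the pivot are <= 1, and all elements to the right are > 1.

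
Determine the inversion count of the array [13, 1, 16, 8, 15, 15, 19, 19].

Finding inversions in [13, 1, 16, 8, 15, 15, 19, 19]:

(0, 1): arr[0]=13 > arr[1]=1
(0, 3): arr[0]=13 > arr[3]=8
(2, 3): arr[2]=16 > arr[3]=8
(2, 4): arr[2]=16 > arr[4]=15
(2, 5): arr[2]=16 > arr[5]=15

Total inversions: 5

The array has 5 inversion(s): (0,1), (0,3), (2,3), (2,4), (2,5). Each pair (i,j) satisfies i < j and arr[i] > arr[j].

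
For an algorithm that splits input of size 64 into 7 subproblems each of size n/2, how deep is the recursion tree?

For divide and conquer with division factor 2:

Problem sizes at each level:
Level 0: 64
Level 1: 32
Level 2: 16
Level 3: 8
Level 4: 4
Level 5: 2
Level 6: 1

The root is level 0 and the size-1 base case is level 6 (the tree spans levels 0 through 6, i.e. 7 levels counting the root), so the depth is the number of divisions: log_2(64) = 6

The recursion tree depth is log_2(64) = 6. At each level, the problem size is divided by 2, so it takes 6 divisions to reduce to a base case of size 1. The algorithm makes 7 recursive calls at each level.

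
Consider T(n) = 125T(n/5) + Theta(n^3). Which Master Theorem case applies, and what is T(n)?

Master Theorem for T(n) = 125T(n/5) + O(n^3):

a = 125, b = 5, c = 3
log_b(a) = log_5(125) = 3.0000

Case 2: c = 3 = log_5(125) = 3.0000
T(n) = O(n^3 log n) = O(n^3 log n)

For T(n) = 125T(n/5) + O(n^3): log_5(125) = 3.0000. This is Case 2 of the Master Theorem (c = log_b(a), equal work at all levels), giving O(n^3 log n).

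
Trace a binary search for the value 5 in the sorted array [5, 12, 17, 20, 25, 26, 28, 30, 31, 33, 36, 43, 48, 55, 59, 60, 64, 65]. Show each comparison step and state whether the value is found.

Binary search for 5 in [5, 12, 17, 20, 25, 26, 28, 30, 31, 33, 36, 43, 48, 55, 59, 60, 64, 65]:

lo=0, hi=17, mid=8, arr[mid]=31 -> 31 > 5, search left half
lo=0, hi=7, mid=3, arr[mid]=20 -> 20 > 5, search left half
lo=0, hi=2, mid=1, arr[mid]=12 -> 12 > 5, search left half
lo=0, hi=0, mid=0, arr[mid]=5 -> Found target at index 0!

Binary search finds 5 at index 0 after 4 comparisons. The search repeatedly halves the search space by comparing with the middle element.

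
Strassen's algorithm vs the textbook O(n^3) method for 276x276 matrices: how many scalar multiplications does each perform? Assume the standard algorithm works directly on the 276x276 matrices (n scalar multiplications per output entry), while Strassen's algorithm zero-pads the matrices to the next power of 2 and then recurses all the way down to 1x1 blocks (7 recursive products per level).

Matrix multiplication for 276x276 matrices:

Strassen's algorithm requires power-of-2 dimensions. Pad 276x276 to 512x512 (next power of 2).

Standard algorithm: 276^3 = 21024576 multiplications
Strassen's algorithm: 7^(log2(512)) = 7^9 = 40353607 multiplications
Difference: 21024576 - 40353607 = -19329031 (Strassen uses MORE here due to padding overhead — for small or just-over-power-of-2 n, padding can outweigh the per-level savings)

Standard: 21024576 multiplications (276^3). Strassen: 40353607 multiplications (7^9, after padding to 512x512). Strassen reduces 8 recursive multiplications to 7 at each level.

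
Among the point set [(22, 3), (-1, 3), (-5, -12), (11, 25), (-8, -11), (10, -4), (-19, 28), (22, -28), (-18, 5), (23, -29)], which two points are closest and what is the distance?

Computing all pairwise distances among 10 points:

d((22, 3), (-1, 3)) = 23.0
d((22, 3), (-5, -12)) = 30.8869
d((22, 3), (11, 25)) = 24.5967
d((22, 3), (-8, -11)) = 33.1059
d((22, 3), (10, -4)) = 13.8924
d((22, 3), (-19, 28)) = 48.0208
d((22, 3), (22, -28)) = 31.0
d((22, 3), (-18, 5)) = 40.05
d((22, 3), (23, -29)) = 32.0156
d((-1, 3), (-5, -12)) = 15.5242
d((-1, 3), (11, 25)) = 25.0599
d((-1, 3), (-8, -11)) = 15.6525
d((-1, 3), (10, -4)) = 13.0384
d((-1, 3), (-19, 28)) = 30.8058
d((-1, 3), (22, -28)) = 38.6005
d((-1, 3), (-18, 5)) = 17.1172
d((-1, 3), (23, -29)) = 40.0
d((-5, -12), (11, 25)) = 40.3113
d((-5, -12), (-8, -11)) = 3.1623
d((-5, -12), (10, -4)) = 17.0
d((-5, -12), (-19, 28)) = 42.3792
d((-5, -12), (22, -28)) = 31.3847
d((-5, -12), (-18, 5)) = 21.4009
d((-5, -12), (23, -29)) = 32.7567
d((11, 25), (-8, -11)) = 40.7063
d((11, 25), (10, -4)) = 29.0172
d((11, 25), (-19, 28)) = 30.1496
d((11, 25), (22, -28)) = 54.1295
d((11, 25), (-18, 5)) = 35.2278
d((11, 25), (23, -29)) = 55.3173
d((-8, -11), (10, -4)) = 19.3132
d((-8, -11), (-19, 28)) = 40.5216
d((-8, -11), (22, -28)) = 34.4819
d((-8, -11), (-18, 5)) = 18.868
d((-8, -11), (23, -29)) = 35.8469
d((10, -4), (-19, 28)) = 43.1856
d((10, -4), (22, -28)) = 26.8328
d((10, -4), (-18, 5)) = 29.4109
d((10, -4), (23, -29)) = 28.178
d((-19, 28), (22, -28)) = 69.4046
d((-19, 28), (-18, 5)) = 23.0217
d((-19, 28), (23, -29)) = 70.8025
d((22, -28), (-18, 5)) = 51.8556
d((22, -28), (23, -29)) = 1.4142 <-- minimum
d((-18, 5), (23, -29)) = 53.2635

Closest pair: (22, -28) and (23, -29) with distance 1.4142

The closest pair is (22, -28) and (23, -29) with Euclidean distance 1.4142. For 10 points, brute-force pairwise comparison is shown above. For large n, the divide-and-conquer algorithm (sort by x, recurse on halves, check the dividing strip) achieves O(n log n).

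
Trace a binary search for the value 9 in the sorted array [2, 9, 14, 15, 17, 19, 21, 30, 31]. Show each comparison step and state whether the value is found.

Binary search for 9 in [2, 9, 14, 15, 17, 19, 21, 30, 31]:

lo=0, hi=8, mid=4, arr[mid]=17 -> 17 > 9, search left half
lo=0, hi=3, mid=1, arr[mid]=9 -> Found target at index 1!

Binary search finds 9 at index 1 after 2 comparisons. The search repeatedly halves the search space by comparing with the middle element.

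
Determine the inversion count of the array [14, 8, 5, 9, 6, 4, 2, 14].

Finding inversions in [14, 8, 5, 9, 6, 4, 2, 14]:

(0, 1): arr[0]=14 > arr[1]=8
(0, 2): arr[0]=14 > arr[2]=5
(0, 3): arr[0]=14 > arr[3]=9
(0, 4): arr[0]=14 > arr[4]=6
(0, 5): arr[0]=14 > arr[5]=4
(0, 6): arr[0]=14 > arr[6]=2
(1, 2): arr[1]=8 > arr[2]=5
(1, 4): arr[1]=8 > arr[4]=6
(1, 5): arr[1]=8 > arr[5]=4
(1, 6): arr[1]=8 > arr[6]=2
(2, 5): arr[2]=5 > arr[5]=4
(2, 6): arr[2]=5 > arr[6]=2
(3, 4): arr[3]=9 > arr[4]=6
(3, 5): arr[3]=9 > arr[5]=4
(3, 6): arr[3]=9 > arr[6]=2
(4, 5): arr[4]=6 > arr[5]=4
(4, 6): arr[4]=6 > arr[6]=2
(5, 6): arr[5]=4 > arr[6]=2

Total inversions: 18

The array has 18 inversion(s): (0,1), (0,2), (0,3), (0,4), (0,5), (0,6), (1,2), (1,4), (1,5), (1,6), (2,5), (2,6), (3,4), (3,5), (3,6), (4,5), (4,6), (5,6). Each pair (i,j) satisfies i < j and arr[i] > arr[j].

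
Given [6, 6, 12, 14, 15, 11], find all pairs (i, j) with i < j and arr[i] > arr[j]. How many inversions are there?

Finding inversions in [6, 6, 12, 14, 15, 11]:

(2, 5): arr[2]=12 > arr[5]=11
(3, 5): arr[3]=14 > arr[5]=11
(4, 5): arr[4]=15 > arr[5]=11

Total inversions: 3

The array has 3 inversion(s): (2,5), (3,5), (4,5). Each pair (i,j) satisfies i < j and arr[i] > arr[j].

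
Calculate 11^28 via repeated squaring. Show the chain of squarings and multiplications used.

Computing 11^28 by squaring (build up from 11^1; each line after the first costs one multiplication):

11^1 = 11
11^2 = (11^1)^2 = 11^2 = 121
11^3 = 11 * 11^2 = 11 * 121 = 1331
11^6 = (11^3)^2 = 1331^2 = 1771561
11^7 = 11 * 11^6 = 11 * 1771561 = 19487171
11^14 = (11^7)^2 = 19487171^2 = 379749833583241
11^28 = (11^14)^2 = 379749833583241^2 = 144209936106499234037676064081

Result: 144209936106499234037676064081
Multiplications needed: 6 (6 lines after 11^1)

11^28 = 144209936106499234037676064081. Using exponentiation by squaring, this requires 6 multiplications. The key idea: if the exponent is even, square the half-power; if odd, multiply by the base once.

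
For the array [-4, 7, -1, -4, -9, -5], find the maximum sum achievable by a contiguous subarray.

Using Kadane's algorithm on [-4, 7, -1, -4, -9, -5]:

Scanning through the array:
Position 1 (value 7): max_ending_here = 7, max_so_far = 7
Position 2 (value -1): max_ending_here = 6, max_so_far = 7
Position 3 (value -4): max_ending_here = 2, max_so_far = 7
Position 4 (value -9): max_ending_here = -7, max_so_far = 7
Position 5 (value -5): max_ending_here = -5, max_so_far = 7

Maximum subarray: [7]
Maximum sum: 7

The maximum subarray is [7] with sum 7. This subarray runs from index 1 to index 1.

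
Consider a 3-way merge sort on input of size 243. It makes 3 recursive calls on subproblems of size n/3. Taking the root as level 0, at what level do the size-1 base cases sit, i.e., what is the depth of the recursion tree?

For divide and conquer with division factor 3:

Problem sizes at each level:
Level 0: 243
Level 1: 81
Level 2: 27
Level 3: 9
Level 4: 3
Level 5: 1

The root is level 0 and the size-1 base case is level 5 (the tree spans levels 0 through 5, i.e. 6 levels counting the root), so the depth is the number of divisions: log_3(243) = 5

The recursion tree depth is log_3(243) = 5. At each level, the problem size is divided by 3, so it takes 5 divisions to reduce to a base case of size 1. The algorithm makes 3 recursive calls at each level.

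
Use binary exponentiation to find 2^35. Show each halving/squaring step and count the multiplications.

Computing 2^35 by squaring (build up from 2^1; each line after the first costs one multiplication):

2^1 = 2
2^2 = (2^1)^2 = 2^2 = 4
2^4 = (2^2)^2 = 4^2 = 16
2^8 = (2^4)^2 = 16^2 = 256
2^16 = (2^8)^2 = 256^2 = 65536
2^17 = 2 * 2^16 = 2 * 65536 = 131072
2^34 = (2^17)^2 = 131072^2 = 17179869184
2^35 = 2 * 2^34 = 2 * 17179869184 = 34359738368

Result: 34359738368
Multiplications needed: 7 (7 lines after 2^1)

2^35 = 34359738368. Using exponentiation by squaring, this requires 7 multiplications. The key idea: if the exponent is even, square the half-power; if odd, multiply by the base once.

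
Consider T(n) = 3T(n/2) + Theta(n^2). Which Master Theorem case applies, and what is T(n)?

Master Theorem for T(n) = 3T(n/2) + O(n^2):

a = 3, b = 2, c = 2
log_b(a) = log_2(3) = 1.5850

Case 3: c = 2 > log_2(3) = 1.5850
T(n) = O(n^2) = O(n^2)

For T(n) = 3T(n/2) + O(n^2): log_2(3) = 1.5850. This is Case 3 of the Master Theorem (c > log_b(a), work dominated by root), giving O(n^2).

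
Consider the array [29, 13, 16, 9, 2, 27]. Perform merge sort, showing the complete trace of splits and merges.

Merge sort trace:

Split: [29, 13, 16, 9, 2, 27] -> [29, 13, 16] and [9, 2, 27]
  Split: [29, 13, 16] -> [29] and [13, 16]
    Split: [13, 16] -> [13] and [16]
    Merge: [13] + [16] -> [13, 16]
  Merge: [29] + [13, 16] -> [13, 16, 29]
  Split: [9, 2, 27] -> [9] and [2, 27]
    Split: [2, 27] -> [2] and [27]
    Merge: [2] + [27] -> [2, 27]
  Merge: [9] + [2, 27] -> [2, 9, 27]
Merge: [13, 16, 29] + [2, 9, 27] -> [2, 9, 13, 16, 27, 29]

Final sorted array: [2, 9, 13, 16, 27, 29]

The merge sort proceeds by recursively splitting the array and merging sorted halves.
After all merges, the sorted array is [2, 9, 13, 16, 27, 29].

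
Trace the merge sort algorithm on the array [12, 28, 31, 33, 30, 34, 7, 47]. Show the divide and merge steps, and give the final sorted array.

Merge sort trace:

Split: [12, 28, 31, 33, 30, 34, 7, 47] -> [12, 28, 31, 33] and [30, 34, 7, 47]
  Split: [12, 28, 31, 33] -> [12, 28] and [31, 33]
    Split: [12, 28] -> [12] and [28]
    Merge: [12] + [28] -> [12, 28]
    Split: [31, 33] -> [31] and [33]
    Merge: [31] + [33] -> [31, 33]
  Merge: [12, 28] + [31, 33] -> [12, 28, 31, 33]
  Split: [30, 34, 7, 47] -> [30, 34] and [7, 47]
    Split: [30, 34] -> [30] and [34]
    Merge: [30] + [34] -> [30, 34]
    Split: [7, 47] -> [7] and [47]
    Merge: [7] + [47] -> [7, 47]
  Merge: [30, 34] + [7, 47] -> [7, 30, 34, 47]
Merge: [12, 28, 31, 33] + [7, 30, 34, 47] -> [7, 12, 28, 30, 31, 33, 34, 47]

Final sorted array: [7, 12, 28, 30, 31, 33, 34, 47]

The merge sort proceeds by recursively splitting the array and merging sorted halves.
After all merges, the sorted array is [7, 12, 28, 30, 31, 33, 34, 47].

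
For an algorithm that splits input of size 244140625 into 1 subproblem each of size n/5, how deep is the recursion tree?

For divide and conquer with division factor 5:

Problem sizes at each level:
Level 0: 244140625
Level 1: 48828125
Level 2: 9765625
Level 3: 1953125
Level 4: 390625
Level 5: 78125
Level 6: 15625
Level 7: 3125
Level 8: 625
Level 9: 125
Level 10: 25
Level 11: 5
Level 12: 1

The root is level 0 and the size-1 base case is level 12 (the tree spans levels 0 through 12, i.e. 13 levels counting the root), so the depth is the number of divisions: log_5(244140625) = 12

The recursion tree depth is log_5(244140625) = 12. At each level, the problem size is divided by 5, so it takes 12 divisions to reduce to a base case of size 1. The algorithm makes 1 recursive call at each level.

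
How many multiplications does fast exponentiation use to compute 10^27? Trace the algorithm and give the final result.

Computing 10^27 by squaring (build up from 10^1; each line after the first costs one multiplication):

10^1 = 10
10^2 = (10^1)^2 = 10^2 = 100
10^3 = 10 * 10^2 = 10 * 100 = 1000
10^6 = (10^3)^2 = 1000^2 = 1000000
10^12 = (10^6)^2 = 1000000^2 = 1000000000000
10^13 = 10 * 10^12 = 10 * 1000000000000 = 10000000000000
10^26 = (10^13)^2 = 10000000000000^2 = 100000000000000000000000000
10^27 = 10 * 10^26 = 10 * 100000000000000000000000000 = 1000000000000000000000000000

Result: 1000000000000000000000000000
Multiplications needed: 7 (7 lines after 10^1)

10^27 = 1000000000000000000000000000. Using exponentiation by squaring, this requires 7 multiplications. The key idea: if the exponent is even, square the half-power; if odd, multiply by the base once.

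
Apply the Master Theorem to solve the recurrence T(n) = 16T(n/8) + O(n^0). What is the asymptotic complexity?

Master Theorem for T(n) = 16T(n/8) + O(n^0):

a = 16, b = 8, c = 0
log_b(a) = log_8(16) = 1.3333

Case 1: c = 0 < log_8(16) = 1.3333
T(n) = O(n^(log_8 16))

For T(n) = 16T(n/8) + O(n^0): log_8(16) = 1.3333. This is Case 1 of the Master Theorem (c < log_b(a), work dominated by leaves), giving O(n^(log_8 16)).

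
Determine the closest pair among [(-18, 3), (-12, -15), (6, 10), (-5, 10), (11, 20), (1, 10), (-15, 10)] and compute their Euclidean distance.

Computing all pairwise distances among 7 points:

d((-18, 3), (-12, -15)) = 18.9737
d((-18, 3), (6, 10)) = 25.0
d((-18, 3), (-5, 10)) = 14.7648
d((-18, 3), (11, 20)) = 33.6155
d((-18, 3), (1, 10)) = 20.2485
d((-18, 3), (-15, 10)) = 7.6158
d((-12, -15), (6, 10)) = 30.8058
d((-12, -15), (-5, 10)) = 25.9615
d((-12, -15), (11, 20)) = 41.8808
d((-12, -15), (1, 10)) = 28.178
d((-12, -15), (-15, 10)) = 25.1794
d((6, 10), (-5, 10)) = 11.0
d((6, 10), (11, 20)) = 11.1803
d((6, 10), (1, 10)) = 5.0 <-- minimum
d((6, 10), (-15, 10)) = 21.0
d((-5, 10), (11, 20)) = 18.868
d((-5, 10), (1, 10)) = 6.0
d((-5, 10), (-15, 10)) = 10.0
d((11, 20), (1, 10)) = 14.1421
d((11, 20), (-15, 10)) = 27.8568
d((1, 10), (-15, 10)) = 16.0

Closest pair: (6, 10) and (1, 10) with distance 5.0

The closest pair is (6, 10) and (1, 10) with Euclidean distance 5.0. For 7 points, brute-force pairwise comparison is shown above. For large n, the divide-and-conquer algorithm (sort by x, recurse on halves, check the dividing strip) achieves O(n log n).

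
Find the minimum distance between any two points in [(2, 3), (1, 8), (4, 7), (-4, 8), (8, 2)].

Computing all pairwise distances among 5 points:

d((2, 3), (1, 8)) = 5.099
d((2, 3), (4, 7)) = 4.4721
d((2, 3), (-4, 8)) = 7.8102
d((2, 3), (8, 2)) = 6.0828
d((1, 8), (4, 7)) = 3.1623 <-- minimum
d((1, 8), (-4, 8)) = 5.0
d((1, 8), (8, 2)) = 9.2195
d((4, 7), (-4, 8)) = 8.0623
d((4, 7), (8, 2)) = 6.4031
d((-4, 8), (8, 2)) = 13.4164

Closest pair: (1, 8) and (4, 7) with distance 3.1623

The closest pair is (1, 8) and (4, 7) with Euclidean distance 3.1623. For 5 points, brute-force pairwise comparison is shown above. For large n, the divide-and-conquer algorithm (sort by x, recurse on halves, check the dividing strip) achieves O(n log n).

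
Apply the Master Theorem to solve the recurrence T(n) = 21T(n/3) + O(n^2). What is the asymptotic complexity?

Master Theorem for T(n) = 21T(n/3) + O(n^2):

a = 21, b = 3, c = 2
log_b(a) = log_3(21) = 2.7712

Case 1: c = 2 < log_3(21) = 2.7712
T(n) = O(n^(log_3 21))

For T(n) = 21T(n/3) + O(n^2): log_3(21) = 2.7712. This is Case 1 of the Master Theorem (c < log_b(a), work dominated by leaves), giving O(n^(log_3 21)).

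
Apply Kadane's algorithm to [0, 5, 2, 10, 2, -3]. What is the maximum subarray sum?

Using Kadane's algorithm on [0, 5, 2, 10, 2, -3]:

Scanning through the array:
Position 1 (value 5): max_ending_here = 5, max_so_far = 5
Position 2 (value 2): max_ending_here = 7, max_so_far = 7
Position 3 (value 10): max_ending_here = 17, max_so_far = 17
Position 4 (value 2): max_ending_here = 19, max_so_far = 19
Position 5 (value -3): max_ending_here = 16, max_so_far = 19

Maximum subarray: [0, 5, 2, 10, 2]
Maximum sum: 19

The maximum subarray is [0, 5, 2, 10, 2] with sum 19. This subarray runs from index 0 to index 4.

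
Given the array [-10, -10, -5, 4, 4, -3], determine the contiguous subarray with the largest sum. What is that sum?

Using Kadane's algorithm on [-10, -10, -5, 4, 4, -3]:

Scanning through the array:
Position 1 (value -10): max_ending_here = -10, max_so_far = -10
Position 2 (value -5): max_ending_here = -5, max_so_far = -5
Position 3 (value 4): max_ending_here = 4, max_so_far = 4
Position 4 (value 4): max_ending_here = 8, max_so_far = 8
Position 5 (value -3): max_ending_here = 5, max_so_far = 8

Maximum subarray: [4, 4]
Maximum sum: 8

The maximum subarray is [4, 4] with sum 8. This subarray runs from index 3 to index 4.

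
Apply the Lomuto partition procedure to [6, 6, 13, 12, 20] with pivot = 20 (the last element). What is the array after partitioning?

Lomuto partition with pivot = 20:

Initial array: [6, 6, 13, 12, 20]

arr[0]=6 <= 20: swap with position 0, array becomes [6, 6, 13, 12, 20]
arr[1]=6 <= 20: swap with position 1, array becomes [6, 6, 13, 12, 20]
arr[2]=13 <= 20: swap with position 2, array becomes [6, 6, 13, 12, 20]
arr[3]=12 <= 20: swap with position 3, array becomes [6, 6, 13, 12, 20]

Place pivot at position 4: [6, 6, 13, 12, 20]
Pivot position: 4

After partitioning with pivot 20, the array becomes [6, 6, 13, 12, 20]. The pivot is placed at index 4. All elements to the left of the pivot are <= 20, and all elements to the right are > 20.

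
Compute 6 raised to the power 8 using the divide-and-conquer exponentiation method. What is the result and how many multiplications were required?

Computing 6^8 by squaring (build up from 6^1; each line after the first costs one multiplication):

6^1 = 6
6^2 = (6^1)^2 = 6^2 = 36
6^4 = (6^2)^2 = 36^2 = 1296
6^8 = (6^4)^2 = 1296^2 = 1679616

Result: 1679616
Multiplications needed: 3 (3 lines after 6^1)

6^8 = 1679616. Using exponentiation by squaring, this requires 3 multiplications. The key idea: if the exponent is even, square the half-power; if odd, multiply by the base once.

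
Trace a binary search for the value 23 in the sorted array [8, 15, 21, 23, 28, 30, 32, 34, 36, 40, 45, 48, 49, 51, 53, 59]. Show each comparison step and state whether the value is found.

Binary search for 23 in [8, 15, 21, 23, 28, 30, 32, 34, 36, 40, 45, 48, 49, 51, 53, 59]:

lo=0, hi=15, mid=7, arr[mid]=34 -> 34 > 23, search left half
lo=0, hi=6, mid=3, arr[mid]=23 -> Found target at index 3!

Binary search finds 23 at index 3 after 2 comparisons. The search repeatedly halves the search space by comparing with the middle element.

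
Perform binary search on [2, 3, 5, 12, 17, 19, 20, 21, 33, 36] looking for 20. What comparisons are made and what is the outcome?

Binary search for 20 in [2, 3, 5, 12, 17, 19, 20, 21, 33, 36]:

lo=0, hi=9, mid=4, arr[mid]=17 -> 17 < 20, search right half
lo=5, hi=9, mid=7, arr[mid]=21 -> 21 > 20, search left half
lo=5, hi=6, mid=5, arr[mid]=19 -> 19 < 20, search right half
lo=6, hi=6, mid=6, arr[mid]=20 -> Found target at index 6!

Binary search finds 20 at index 6 after 4 comparisons. The search repeatedly halves the search space by comparing with the middle element.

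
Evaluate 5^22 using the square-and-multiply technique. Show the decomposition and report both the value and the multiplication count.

Computing 5^22 by squaring (build up from 5^1; each line after the first costs one multiplication):

5^1 = 5
5^2 = (5^1)^2 = 5^2 = 25
5^4 = (5^2)^2 = 25^2 = 625
5^5 = 5 * 5^4 = 5 * 625 = 3125
5^10 = (5^5)^2 = 3125^2 = 9765625
5^11 = 5 * 5^10 = 5 * 9765625 = 48828125
5^22 = (5^11)^2 = 48828125^2 = 2384185791015625

Result: 2384185791015625
Multiplications needed: 6 (6 lines after 5^1)

5^22 = 2384185791015625. Using exponentiation by squaring, this requires 6 multiplications. The key idea: if the exponent is even, square the half-power; if odd, multiply by the base once.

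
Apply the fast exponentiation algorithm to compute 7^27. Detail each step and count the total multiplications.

Computing 7^27 by squaring (build up from 7^1; each line after the first costs one multiplication):

7^1 = 7
7^2 = (7^1)^2 = 7^2 = 49
7^3 = 7 * 7^2 = 7 * 49 = 343
7^6 = (7^3)^2 = 343^2 = 117649
7^12 = (7^6)^2 = 117649^2 = 13841287201
7^13 = 7 * 7^12 = 7 * 13841287201 = 96889010407
7^26 = (7^13)^2 = 96889010407^2 = 9387480337647754305649
7^27 = 7 * 7^26 = 7 * 9387480337647754305649 = 65712362363534280139543

Result: 65712362363534280139543
Multiplications needed: 7 (7 lines after 7^1)

7^27 = 65712362363534280139543. Using exponentiation by squaring, this requires 7 multiplications. The key idea: if the exponent is even, square the half-power; if odd, multiply by the base once.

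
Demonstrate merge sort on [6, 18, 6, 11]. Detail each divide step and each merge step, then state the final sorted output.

Merge sort trace:

Split: [6, 18, 6, 11] -> [6, 18] and [6, 11]
  Split: [6, 18] -> [6] and [18]
  Merge: [6] + [18] -> [6, 18]
  Split: [6, 11] -> [6] and [11]
  Merge: [6] + [11] -> [6, 11]
Merge: [6, 18] + [6, 11] -> [6, 6, 11, 18]

Final sorted array: [6, 6, 11, 18]

The merge sort proceeds by recursively splitting the array and merging sorted halves.
After all merges, the sorted array is [6, 6, 11, 18].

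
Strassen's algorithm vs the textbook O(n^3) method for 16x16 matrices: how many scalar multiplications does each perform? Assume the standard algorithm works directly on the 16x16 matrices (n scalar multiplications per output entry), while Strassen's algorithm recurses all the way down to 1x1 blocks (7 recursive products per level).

Matrix multiplication for 16x16 matrices:

Standard algorithm: 16^3 = 4096 multiplications
Strassen's algorithm: 7^(log2(16)) = 7^4 = 2401 multiplications
Savings: 4096 - 2401 = 1695 multiplications

Standard: 4096 multiplications (16^3). Strassen: 2401 multiplications (7^4). Strassen reduces 8 recursive multiplications to 7 at each level.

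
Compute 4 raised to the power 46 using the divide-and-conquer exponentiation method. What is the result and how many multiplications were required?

Computing 4^46 by squaring (build up from 4^1; each line after the first costs one multiplication):

4^1 = 4
4^2 = (4^1)^2 = 4^2 = 16
4^4 = (4^2)^2 = 16^2 = 256
4^5 = 4 * 4^4 = 4 * 256 = 1024
4^10 = (4^5)^2 = 1024^2 = 1048576
4^11 = 4 * 4^10 = 4 * 1048576 = 4194304
4^22 = (4^11)^2 = 4194304^2 = 17592186044416
4^23 = 4 * 4^22 = 4 * 17592186044416 = 70368744177664
4^46 = (4^23)^2 = 70368744177664^2 = 4951760157141521099596496896

Result: 4951760157141521099596496896
Multiplications needed: 8 (8 lines after 4^1)

4^46 = 4951760157141521099596496896. Using exponentiation by squaring, this requires 8 multiplications. The key idea: if the exponent is even, square the half-power; if odd, multiply by the base once.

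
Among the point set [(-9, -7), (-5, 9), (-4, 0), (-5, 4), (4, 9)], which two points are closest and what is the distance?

Computing all pairwise distances among 5 points:

d((-9, -7), (-5, 9)) = 16.4924
d((-9, -7), (-4, 0)) = 8.6023
d((-9, -7), (-5, 4)) = 11.7047
d((-9, -7), (4, 9)) = 20.6155
d((-5, 9), (-4, 0)) = 9.0554
d((-5, 9), (-5, 4)) = 5.0
d((-5, 9), (4, 9)) = 9.0
d((-4, 0), (-5, 4)) = 4.1231 <-- minimum
d((-4, 0), (4, 9)) = 12.0416
d((-5, 4), (4, 9)) = 10.2956

Closest pair: (-4, 0) and (-5, 4) with distance 4.1231

The closest pair is (-4, 0) and (-5, 4) with Euclidean distance 4.1231. For 5 points, brute-force pairwise comparison is shown above. For large n, the divide-and-conquer algorithm (sort by x, recurse on halves, check the dividing strip) achieves O(n log n).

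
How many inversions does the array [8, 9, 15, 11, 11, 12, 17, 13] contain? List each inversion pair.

Finding inversions in [8, 9, 15, 11, 11, 12, 17, 13]:

(2, 3): arr[2]=15 > arr[3]=11
(2, 4): arr[2]=15 > arr[4]=11
(2, 5): arr[2]=15 > arr[5]=12
(2, 7): arr[2]=15 > arr[7]=13
(6, 7): arr[6]=17 > arr[7]=13

Total inversions: 5

The array has 5 inversion(s): (2,3), (2,4), (2,5), (2,7), (6,7). Each pair (i,j) satisfies i < j and arr[i] > arr[j].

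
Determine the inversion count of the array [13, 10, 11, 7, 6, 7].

Finding inversions in [13, 10, 11, 7, 6, 7]:

(0, 1): arr[0]=13 > arr[1]=10
(0, 2): arr[0]=13 > arr[2]=11
(0, 3): arr[0]=13 > arr[3]=7
(0, 4): arr[0]=13 > arr[4]=6
(0, 5): arr[0]=13 > arr[5]=7
(1, 3): arr[1]=10 > arr[3]=7
(1, 4): arr[1]=10 > arr[4]=6
(1, 5): arr[1]=10 > arr[5]=7
(2, 3): arr[2]=11 > arr[3]=7
(2, 4): arr[2]=11 > arr[4]=6
(2, 5): arr[2]=11 > arr[5]=7
(3, 4): arr[3]=7 > arr[4]=6

Total inversions: 12

The array has 12 inversion(s): (0,1), (0,2), (0,3), (0,4), (0,5), (1,3), (1,4), (1,5), (2,3), (2,4), (2,5), (3,4). Each pair (i,j) satisfies i < j and arr[i] > arr[j].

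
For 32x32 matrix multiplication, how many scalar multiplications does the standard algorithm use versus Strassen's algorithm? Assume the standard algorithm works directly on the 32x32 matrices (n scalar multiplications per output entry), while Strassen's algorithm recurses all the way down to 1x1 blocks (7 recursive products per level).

Matrix multiplication for 32x32 matrices:

Standard algorithm: 32^3 = 32768 multiplications
Strassen's algorithm: 7^(log2(32)) = 7^5 = 16807 multiplications
Savings: 32768 - 16807 = 15961 multiplications

Standard: 32768 multiplications (32^3). Strassen: 16807 multiplications (7^5). Strassen reduces 8 recursive multiplications to 7 at each level.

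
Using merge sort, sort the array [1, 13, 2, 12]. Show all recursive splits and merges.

Merge sort trace:

Split: [1, 13, 2, 12] -> [1, 13] and [2, 12]
  Split: [1, 13] -> [1] and [13]
  Merge: [1] + [13] -> [1, 13]
  Split: [2, 12] -> [2] and [12]
  Merge: [2] + [12] -> [2, 12]
Merge: [1, 13] + [2, 12] -> [1, 2, 12, 13]

Final sorted array: [1, 2, 12, 13]

The merge sort proceeds by recursively splitting the array and merging sorted halves.
After all merges, the sorted array is [1, 2, 12, 13].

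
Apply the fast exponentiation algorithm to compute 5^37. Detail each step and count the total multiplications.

Computing 5^37 by squaring (build up from 5^1; each line after the first costs one multiplication):

5^1 = 5
5^2 = (5^1)^2 = 5^2 = 25
5^4 = (5^2)^2 = 25^2 = 625
5^8 = (5^4)^2 = 625^2 = 390625
5^9 = 5 * 5^8 = 5 * 390625 = 1953125
5^18 = (5^9)^2 = 1953125^2 = 3814697265625
5^36 = (5^18)^2 = 3814697265625^2 = 14551915228366851806640625
5^37 = 5 * 5^36 = 5 * 14551915228366851806640625 = 72759576141834259033203125

Result: 72759576141834259033203125
Multiplications needed: 7 (7 lines after 5^1)

5^37 = 72759576141834259033203125. Using exponentiation by squaring, this requires 7 multiplications. The key idea: if the exponent is even, square the half-power; if odd, multiply by the base once.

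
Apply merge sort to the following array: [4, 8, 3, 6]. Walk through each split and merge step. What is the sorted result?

Merge sort trace:

Split: [4, 8, 3, 6] -> [4, 8] and [3, 6]
  Split: [4, 8] -> [4] and [8]
  Merge: [4] + [8] -> [4, 8]
  Split: [3, 6] -> [3] and [6]
  Merge: [3] + [6] -> [3, 6]
Merge: [4, 8] + [3, 6] -> [3, 4, 6, 8]

Final sorted array: [3, 4, 6, 8]

The merge sort proceeds by recursively splitting the array and merging sorted halves.
After all merges, the sorted array is [3, 4, 6, 8].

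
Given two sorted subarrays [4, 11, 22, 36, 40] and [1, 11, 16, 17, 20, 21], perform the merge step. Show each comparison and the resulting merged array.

Merging process:

Compare 4 vs 1: take 1 from right. Merged: [1]
Compare 4 vs 11: take 4 from left. Merged: [1, 4]
Compare 11 vs 11: take 11 from left. Merged: [1, 4, 11]
Compare 22 vs 11: take 11 from right. Merged: [1, 4, 11, 11]
Compare 22 vs 16: take 16 from right. Merged: [1, 4, 11, 11, 16]
Compare 22 vs 17: take 17 from right. Merged: [1, 4, 11, 11, 16, 17]
Compare 22 vs 20: take 20 from right. Merged: [1, 4, 11, 11, 16, 17, 20]
Compare 22 vs 21: take 21 from right. Merged: [1, 4, 11, 11, 16, 17, 20, 21]
Append remaining from left: [22, 36, 40]. Merged: [1, 4, 11, 11, 16, 17, 20, 21, 22, 36, 40]

Final merged array: [1, 4, 11, 11, 16, 17, 20, 21, 22, 36, 40]
Total comparisons: 8

The merged array is [1, 4, 11, 11, 16, 17, 20, 21, 22, 36, 40], requiring 8 comparisons. The merge step runs in O(n) time where n is the total number of elements.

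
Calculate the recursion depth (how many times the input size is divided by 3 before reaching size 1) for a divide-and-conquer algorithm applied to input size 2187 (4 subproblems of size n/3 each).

For divide and conquer with division factor 3:

Problem sizes at each level:
Level 0: 2187
Level 1: 729
Level 2: 243
Level 3: 81
Level 4: 27
Level 5: 9
Level 6: 3
Level 7: 1

The root is level 0 and the size-1 base case is level 7 (the tree spans levels 0 through 7, i.e. 8 levels counting the root), so the depth is the number of divisions: log_3(2187) = 7

The recursion tree depth is log_3(2187) = 7. At each level, the problem size is divided by 3, so it takes 7 divisions to reduce to a base case of size 1. The algorithm makes 4 recursive calls at each level.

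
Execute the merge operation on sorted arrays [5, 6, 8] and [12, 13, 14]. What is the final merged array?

Merging process:

Compare 5 vs 12: take 5 from left. Merged: [5]
Compare 6 vs 12: take 6 from left. Merged: [5, 6]
Compare 8 vs 12: take 8 from left. Merged: [5, 6, 8]
Append remaining from right: [12, 13, 14]. Merged: [5, 6, 8, 12, 13, 14]

Final merged array: [5, 6, 8, 12, 13, 14]
Total comparisons: 3

The merged array is [5, 6, 8, 12, 13, 14], requiring 3 comparisons. The merge step runs in O(n) time where n is the total number of elements.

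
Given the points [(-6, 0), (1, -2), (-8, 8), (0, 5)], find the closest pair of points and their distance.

Computing all pairwise distances among 4 points:

d((-6, 0), (1, -2)) = 7.2801
d((-6, 0), (-8, 8)) = 8.2462
d((-6, 0), (0, 5)) = 7.8102
d((1, -2), (-8, 8)) = 13.4536
d((1, -2), (0, 5)) = 7.0711 <-- minimum
d((-8, 8), (0, 5)) = 8.544

Closest pair: (1, -2) and (0, 5) with distance 7.0711

The closest pair is (1, -2) and (0, 5) with Euclidean distance 7.0711. For 4 points, brute-force pairwise comparison is shown above. For large n, the divide-and-conquer algorithm (sort by x, recurse on halves, check the dividing strip) achieves O(n log n).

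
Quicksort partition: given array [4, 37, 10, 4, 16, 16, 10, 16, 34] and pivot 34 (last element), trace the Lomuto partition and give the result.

Lomuto partition with pivot = 34:

Initial array: [4, 37, 10, 4, 16, 16, 10, 16, 34]

arr[0]=4 <= 34: swap with position 0, array becomes [4, 37, 10, 4, 16, 16, 10, 16, 34]
arr[1]=37 > 34: no swap
arr[2]=10 <= 34: swap with position 1, array becomes [4, 10, 37, 4, 16, 16, 10, 16, 34]
arr[3]=4 <= 34: swap with position 2, array becomes [4, 10, 4, 37, 16, 16, 10, 16, 34]
arr[4]=16 <= 34: swap with position 3, array becomes [4, 10, 4, 16, 37, 16, 10, 16, 34]
arr[5]=16 <= 34: swap with position 4, array becomes [4, 10, 4, 16, 16, 37, 10, 16, 34]
arr[6]=10 <= 34: swap with position 5, array becomes [4, 10, 4, 16, 16, 10, 37, 16, 34]
arr[7]=16 <= 34: swap with position 6, array becomes [4, 10, 4, 16, 16, 10, 16, 37, 34]

Place pivot at position 7: [4, 10, 4, 16, 16, 10, 16, 34, 37]
Pivot position: 7

After partitioning with pivot 34, the array becomes [4, 10, 4, 16, 16, 10, 16, 34, 37]. The pivot is placed at index 7. All elements to the left of the pivot are <= 34, and all elements to the right are > 34.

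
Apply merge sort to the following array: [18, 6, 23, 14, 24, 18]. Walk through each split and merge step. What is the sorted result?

Merge sort trace:

Split: [18, 6, 23, 14, 24, 18] -> [18, 6, 23] and [14, 24, 18]
  Split: [18, 6, 23] -> [18] and [6, 23]
    Split: [6, 23] -> [6] and [23]
    Merge: [6] + [23] -> [6, 23]
  Merge: [18] + [6, 23] -> [6, 18, 23]
  Split: [14, 24, 18] -> [14] and [24, 18]
    Split: [24, 18] -> [24] and [18]
    Merge: [24] + [18] -> [18, 24]
  Merge: [14] + [18, 24] -> [14, 18, 24]
Merge: [6, 18, 23] + [14, 18, 24] -> [6, 14, 18, 18, 23, 24]

Final sorted array: [6, 14, 18, 18, 23, 24]

The merge sort proceeds by recursively splitting the array and merging sorted halves.
After all merges, the sorted array is [6, 14, 18, 18, 23, 24].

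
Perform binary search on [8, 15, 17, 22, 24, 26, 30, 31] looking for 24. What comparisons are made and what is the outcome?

Binary search for 24 in [8, 15, 17, 22, 24, 26, 30, 31]:

lo=0, hi=7, mid=3, arr[mid]=22 -> 22 < 24, search right half
lo=4, hi=7, mid=5, arr[mid]=26 -> 26 > 24, search left half
lo=4, hi=4, mid=4, arr[mid]=24 -> Found target at index 4!

Binary search finds 24 at index 4 after 3 comparisons. The search repeatedly halves the search space by comparing with the middle element.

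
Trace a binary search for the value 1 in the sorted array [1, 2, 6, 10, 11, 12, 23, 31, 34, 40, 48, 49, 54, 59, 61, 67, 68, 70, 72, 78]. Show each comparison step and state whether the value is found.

Binary search for 1 in [1, 2, 6, 10, 11, 12, 23, 31, 34, 40, 48, 49, 54, 59, 61, 67, 68, 70, 72, 78]:

lo=0, hi=19, mid=9, arr[mid]=40 -> 40 > 1, search left half
lo=0, hi=8, mid=4, arr[mid]=11 -> 11 > 1, search left half
lo=0, hi=3, mid=1, arr[mid]=2 -> 2 > 1, search left half
lo=0, hi=0, mid=0, arr[mid]=1 -> Found target at index 0!

Binary search finds 1 at index 0 after 4 comparisons. The search repeatedly halves the search space by comparing with the middle element.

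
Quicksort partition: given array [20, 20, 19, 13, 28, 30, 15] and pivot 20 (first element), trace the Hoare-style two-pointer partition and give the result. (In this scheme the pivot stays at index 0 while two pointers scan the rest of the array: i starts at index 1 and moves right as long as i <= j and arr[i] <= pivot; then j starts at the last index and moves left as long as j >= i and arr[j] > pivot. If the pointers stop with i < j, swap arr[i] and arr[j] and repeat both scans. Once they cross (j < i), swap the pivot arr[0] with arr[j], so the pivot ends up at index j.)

Hoare-style two-pointer partition with pivot = 20:

Initial array: [20, 20, 19, 13, 28, 30, 15]

Pointers start at i = 1, j = 6.
i stops at index 4 (arr[4]=28 > 20), j stops at index 6 (arr[6]=15 <= 20): swap arr[4] and arr[6], array becomes [20, 20, 19, 13, 15, 30, 28]
i ends at 5, j ends at 4: the pointers have crossed (j < i), so scanning stops.

Swap pivot arr[0] with arr[4] to place pivot at position 4: [15, 20, 19, 13, 20, 30, 28]
Pivot position: 4

After partitioning with pivot 20, the array becomes [15, 20, 19, 13, 20, 30, 28]. The pivot is placed at index 4. All elements to the left of the pivot are <= 20, and all elements to the right are > 20.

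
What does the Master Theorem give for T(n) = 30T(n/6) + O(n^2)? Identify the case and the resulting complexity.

Master Theorem for T(n) = 30T(n/6) + O(n^2):

a = 30, b = 6, c = 2
log_b(a) = log_6(30) = 1.8982

Case 3: c = 2 > log_6(30) = 1.8982
T(n) = O(n^2) = O(n^2)

For T(n) = 30T(n/6) + O(n^2): log_6(30) = 1.8982. This is Case 3 of the Master Theorem (c > log_b(a), work dominated by root), giving O(n^2).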